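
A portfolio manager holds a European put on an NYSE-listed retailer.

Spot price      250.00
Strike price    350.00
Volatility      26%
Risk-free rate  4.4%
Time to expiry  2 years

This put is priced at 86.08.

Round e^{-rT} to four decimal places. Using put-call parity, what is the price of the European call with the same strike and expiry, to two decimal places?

exp(−rT) = exp(−0.044·2) = 0.9158
Put-call parity: C − P = S − K·e^(−rT) = 250 − 350·0.9158 = 250 − 320.5300 = -70.5300
C = P + (C − P) = 86.08 + (-70.5300) = 15.5500

15.55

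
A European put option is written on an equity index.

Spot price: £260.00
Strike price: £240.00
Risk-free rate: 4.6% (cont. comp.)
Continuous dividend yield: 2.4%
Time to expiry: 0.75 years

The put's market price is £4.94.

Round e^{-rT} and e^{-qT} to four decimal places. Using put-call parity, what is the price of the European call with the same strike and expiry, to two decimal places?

exp(−qT) = exp(−0.024·0.75) = 0.9822;  exp(−rT) = exp(−0.046·0.75) = 0.9661
Put-call parity: C − P = S·e^(−qT) − K·e^(−rT) = 260·0.9822 − 240·0.9661 = 255.3720 − 231.8640 = 23.5080
C = P + (C − P) = 4.94 + (23.5080) = 28.4480

£28.45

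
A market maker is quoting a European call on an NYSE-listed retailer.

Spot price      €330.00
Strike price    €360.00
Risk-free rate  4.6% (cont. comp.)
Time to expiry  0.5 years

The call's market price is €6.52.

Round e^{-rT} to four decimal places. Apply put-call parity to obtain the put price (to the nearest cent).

exp(−rT) = exp(−0.046·0.5) = 0.9773
Put-call parity: C − P = S − K·e^(−rT) = 330 − 360·0.9773 = 330 − 351.8280 = -21.8280
P = C − (C − P) = 6.52 − (-21.8280) = 28.3480

€28.35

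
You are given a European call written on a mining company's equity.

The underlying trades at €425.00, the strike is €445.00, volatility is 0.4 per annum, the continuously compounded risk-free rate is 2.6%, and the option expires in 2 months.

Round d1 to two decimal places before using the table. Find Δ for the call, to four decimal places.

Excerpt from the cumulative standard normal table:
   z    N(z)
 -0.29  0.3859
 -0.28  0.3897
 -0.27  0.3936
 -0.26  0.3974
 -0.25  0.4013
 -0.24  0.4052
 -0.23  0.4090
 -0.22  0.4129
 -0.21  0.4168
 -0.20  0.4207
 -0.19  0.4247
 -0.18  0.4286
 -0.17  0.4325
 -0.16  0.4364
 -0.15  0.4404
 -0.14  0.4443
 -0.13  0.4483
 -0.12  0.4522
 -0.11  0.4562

σ√T = 0.4 × 0.4082 = 0.1633
d₁ = [ln(425/445) + (0.026 + ½·0.4²)·0.1667] / (σ√T) = (-0.0460 + 0.0177) / 0.1633 = -0.1734 which rounds to -0.17
N(d₁) = N(-0.17) = 0.4325
Δ_call = N(d₁) = 0.4325

0.4325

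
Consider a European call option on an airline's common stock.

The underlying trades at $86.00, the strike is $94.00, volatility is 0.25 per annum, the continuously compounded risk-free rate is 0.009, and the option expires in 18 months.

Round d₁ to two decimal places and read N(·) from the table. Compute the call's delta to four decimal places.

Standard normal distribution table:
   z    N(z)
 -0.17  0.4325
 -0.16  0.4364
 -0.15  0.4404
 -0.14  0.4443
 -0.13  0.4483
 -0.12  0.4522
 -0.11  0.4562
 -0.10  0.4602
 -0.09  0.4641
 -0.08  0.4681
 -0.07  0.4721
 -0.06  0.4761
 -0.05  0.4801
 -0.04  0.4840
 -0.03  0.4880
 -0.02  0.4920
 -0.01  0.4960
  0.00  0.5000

0.4641

T = 1.5;  σ√T = 0.3062
d₁ = [ln(86/94) + (0.009 + 0.25²/2)·1.5] / 0.3062 = [-0.0889 + 0.0604] / 0.3062 = -0.0933 ⇒ -0.09
N(d₁) = N(-0.09) = 0.4641
Δ_call = N(d₁) = 0.4641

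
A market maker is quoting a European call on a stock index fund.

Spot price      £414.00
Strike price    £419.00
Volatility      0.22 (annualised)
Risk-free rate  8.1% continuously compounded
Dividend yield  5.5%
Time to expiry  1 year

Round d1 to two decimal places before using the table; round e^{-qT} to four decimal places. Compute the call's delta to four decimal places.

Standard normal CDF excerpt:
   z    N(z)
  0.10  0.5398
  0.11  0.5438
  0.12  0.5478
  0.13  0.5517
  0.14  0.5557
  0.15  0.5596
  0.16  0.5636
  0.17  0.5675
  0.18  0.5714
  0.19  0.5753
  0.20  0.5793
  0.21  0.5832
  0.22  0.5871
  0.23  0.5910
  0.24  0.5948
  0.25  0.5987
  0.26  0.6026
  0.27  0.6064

σ√T = 0.22 × 1.0000 = 0.2200
d₁ = [ln(414/419) + (0.081 − 0.055 + 0.22²/2)·1] / 0.2200 = [-0.0120 + 0.0502] / 0.2200 = 0.1736 → 0.17
N(d₁) = N(0.17) = 0.5675
Δ_call = e^(−qT)·N(d₁) = 0.9465·0.5675 = 0.5371

0.5371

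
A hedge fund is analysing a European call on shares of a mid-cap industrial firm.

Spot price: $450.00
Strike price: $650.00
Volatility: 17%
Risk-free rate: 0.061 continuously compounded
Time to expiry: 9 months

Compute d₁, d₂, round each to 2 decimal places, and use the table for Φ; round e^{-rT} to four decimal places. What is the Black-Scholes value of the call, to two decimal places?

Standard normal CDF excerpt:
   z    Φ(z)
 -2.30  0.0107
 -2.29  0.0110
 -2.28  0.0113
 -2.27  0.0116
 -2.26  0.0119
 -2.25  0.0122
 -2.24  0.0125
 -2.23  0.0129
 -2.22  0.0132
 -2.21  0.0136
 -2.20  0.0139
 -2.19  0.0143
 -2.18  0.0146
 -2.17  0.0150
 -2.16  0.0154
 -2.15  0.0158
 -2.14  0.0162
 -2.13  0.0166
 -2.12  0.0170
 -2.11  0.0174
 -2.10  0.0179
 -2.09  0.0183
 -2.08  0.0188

$0.44

σ√T = 0.17·√0.75 = 0.1472
d₁ = [ln(450/650) + (0.061 + ½·0.17²)·0.75] / (σ√T) = (-0.3677 + 0.0566) / 0.1472 = -2.1134 which rounds to -2.11
d₂ = -2.1134 − 0.1472 = -2.2606 which rounds to -2.26
e^(−rT) = e^(−0.061·0.75) = 0.9553
N(d₁) = N(-2.11) = 0.0174;  N(d₂) = N(-2.26) = 0.0119
C = 450·0.0174 − 650·0.9553·0.0119 = 7.8300 − 7.3892 = 0.4408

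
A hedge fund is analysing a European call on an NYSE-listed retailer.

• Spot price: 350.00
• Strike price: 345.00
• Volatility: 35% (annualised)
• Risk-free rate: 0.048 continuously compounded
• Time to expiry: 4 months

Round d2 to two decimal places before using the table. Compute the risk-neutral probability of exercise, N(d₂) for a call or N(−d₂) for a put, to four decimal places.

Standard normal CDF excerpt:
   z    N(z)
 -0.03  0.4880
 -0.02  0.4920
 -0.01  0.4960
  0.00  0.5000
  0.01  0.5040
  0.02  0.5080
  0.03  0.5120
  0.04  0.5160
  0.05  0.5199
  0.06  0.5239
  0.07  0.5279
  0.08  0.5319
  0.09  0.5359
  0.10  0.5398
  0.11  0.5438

T = 0.3333;  σ√T = 0.2021
d₁ = [ln(350/345) + (0.048 + 0.35²/2)·0.3333] / 0.2021 = [0.0144 + 0.0364] / 0.2021 = 0.2514 ≈ 0.25
d₂ = d₁ − σ√T = 0.2514 − 0.2021 = 0.0493 ≈ 0.05
Pr(exercise) under Q = N(d₂) = 0.5199

0.5199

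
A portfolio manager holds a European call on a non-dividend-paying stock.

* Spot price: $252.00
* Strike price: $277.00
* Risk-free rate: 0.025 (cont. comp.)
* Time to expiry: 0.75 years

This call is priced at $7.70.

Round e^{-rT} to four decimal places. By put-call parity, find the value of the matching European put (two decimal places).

$27.55

exp(−rT) = exp(−0.025·0.75) = 0.9814
Put-call parity: C − P = S − K·e^(−rT) = 252 − 277·0.9814 = 252 − 271.8478 = -19.8478
P = C − (C − P) = 7.70 − (-19.8478) = 27.5478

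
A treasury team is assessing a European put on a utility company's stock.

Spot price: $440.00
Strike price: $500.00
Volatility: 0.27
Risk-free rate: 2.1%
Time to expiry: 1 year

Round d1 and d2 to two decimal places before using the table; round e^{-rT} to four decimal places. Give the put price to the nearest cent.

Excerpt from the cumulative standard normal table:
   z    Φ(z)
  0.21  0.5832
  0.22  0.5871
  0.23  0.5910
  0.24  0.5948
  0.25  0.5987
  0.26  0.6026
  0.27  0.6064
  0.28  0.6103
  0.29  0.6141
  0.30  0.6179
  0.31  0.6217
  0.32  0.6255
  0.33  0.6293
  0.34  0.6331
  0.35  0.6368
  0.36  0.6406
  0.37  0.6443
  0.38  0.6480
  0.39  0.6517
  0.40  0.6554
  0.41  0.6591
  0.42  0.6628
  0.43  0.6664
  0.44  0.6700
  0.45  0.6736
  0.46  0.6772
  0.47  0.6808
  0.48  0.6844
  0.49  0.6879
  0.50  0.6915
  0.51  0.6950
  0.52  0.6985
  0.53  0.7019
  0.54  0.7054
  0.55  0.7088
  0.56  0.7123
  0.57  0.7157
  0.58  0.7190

σ√T = 0.27 × 1.0000 = 0.2700
d₁ = [ln(440/500) + (0.021 + ½·0.27²)·1] / (σ√T) = (-0.1278 + 0.0575) / 0.2700 = -0.2607 → -0.26
d₂ = -0.2607 − 0.2700 = -0.5307 → -0.53
exp(−rT) = exp(−0.021·1) = 0.9792
N(−d₂) = N(0.53) = 0.7019;  N(−d₁) = N(0.26) = 0.6026
P = 500·0.9792·0.7019 − 440·0.6026 = 343.6502 − 265.1440 = 78.5062

$78.51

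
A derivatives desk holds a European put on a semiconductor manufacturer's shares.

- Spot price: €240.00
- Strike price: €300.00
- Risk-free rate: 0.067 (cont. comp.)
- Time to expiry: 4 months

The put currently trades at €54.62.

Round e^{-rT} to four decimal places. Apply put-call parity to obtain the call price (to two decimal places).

€1.25

exp(−rT) = exp(−0.067·0.3333) = 0.9779
Put-call parity: C − P = S − K·e^(−rT) = 240 − 300·0.9779 = 240 − 293.3700 = -53.3700
C = P + (C − P) = 54.62 + (-53.3700) = 1.2500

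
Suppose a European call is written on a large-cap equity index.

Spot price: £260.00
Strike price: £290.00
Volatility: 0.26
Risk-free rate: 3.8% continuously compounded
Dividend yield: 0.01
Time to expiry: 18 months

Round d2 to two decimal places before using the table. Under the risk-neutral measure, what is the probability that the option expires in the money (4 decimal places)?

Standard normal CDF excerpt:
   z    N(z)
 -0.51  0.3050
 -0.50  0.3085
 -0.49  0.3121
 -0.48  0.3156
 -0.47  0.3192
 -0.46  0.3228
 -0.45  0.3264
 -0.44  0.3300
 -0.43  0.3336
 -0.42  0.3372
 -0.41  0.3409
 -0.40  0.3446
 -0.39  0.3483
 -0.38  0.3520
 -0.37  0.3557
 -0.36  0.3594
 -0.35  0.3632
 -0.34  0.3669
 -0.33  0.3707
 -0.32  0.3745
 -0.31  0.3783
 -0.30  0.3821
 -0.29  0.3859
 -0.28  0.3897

σ√T = 0.26·√1.5 = 0.3184
d₁ = [ln(260/290) + (0.038 − 0.01 + ½·0.26²)·1.5] / (σ√T) = (-0.1092 + 0.0927) / 0.3184 = -0.0518 → -0.05
d₂ = -0.0518 − 0.3184 = -0.3702 → -0.37
Risk-neutral Pr[S_T > K] = N(d₂) = N(-0.37) = 0.3557

0.3557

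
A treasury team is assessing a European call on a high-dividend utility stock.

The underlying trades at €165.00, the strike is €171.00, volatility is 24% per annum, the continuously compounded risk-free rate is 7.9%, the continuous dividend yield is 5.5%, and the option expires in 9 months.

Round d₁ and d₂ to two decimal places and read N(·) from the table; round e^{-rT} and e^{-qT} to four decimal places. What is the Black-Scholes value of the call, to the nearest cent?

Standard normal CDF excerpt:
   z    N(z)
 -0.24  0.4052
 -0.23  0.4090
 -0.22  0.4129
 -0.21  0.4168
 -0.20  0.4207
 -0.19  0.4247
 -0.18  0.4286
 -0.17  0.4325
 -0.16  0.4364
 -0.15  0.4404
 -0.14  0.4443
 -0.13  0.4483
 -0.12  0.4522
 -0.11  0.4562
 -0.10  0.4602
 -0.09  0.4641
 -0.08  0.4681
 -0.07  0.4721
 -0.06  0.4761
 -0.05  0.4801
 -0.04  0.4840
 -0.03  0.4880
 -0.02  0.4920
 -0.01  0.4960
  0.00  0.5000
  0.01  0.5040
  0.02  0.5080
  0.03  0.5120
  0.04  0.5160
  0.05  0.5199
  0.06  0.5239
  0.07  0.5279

σ√T = 0.24 × 0.8660 = 0.2078
d₁ = [ln(165/171) + (0.079 − 0.055 + 0.24²/2)·0.75] / 0.2078 = [-0.0357 + 0.0396] / 0.2078 = 0.0187 ≈ 0.02
d₂ = d₁ − σ√T = 0.0187 − 0.2078 = -0.1892 ≈ -0.19
e^(−qT) = e^(−0.055·0.75) = 0.9596;  e^(−rT) = e^(−0.079·0.75) = 0.9425
N(d₁) = N(0.02) = 0.5080;  N(d₂) = N(-0.19) = 0.4247
C = 165·0.9596·0.5080 − 171·0.9425·0.4247 = 80.4337 − 68.4478 = 11.9858

€11.99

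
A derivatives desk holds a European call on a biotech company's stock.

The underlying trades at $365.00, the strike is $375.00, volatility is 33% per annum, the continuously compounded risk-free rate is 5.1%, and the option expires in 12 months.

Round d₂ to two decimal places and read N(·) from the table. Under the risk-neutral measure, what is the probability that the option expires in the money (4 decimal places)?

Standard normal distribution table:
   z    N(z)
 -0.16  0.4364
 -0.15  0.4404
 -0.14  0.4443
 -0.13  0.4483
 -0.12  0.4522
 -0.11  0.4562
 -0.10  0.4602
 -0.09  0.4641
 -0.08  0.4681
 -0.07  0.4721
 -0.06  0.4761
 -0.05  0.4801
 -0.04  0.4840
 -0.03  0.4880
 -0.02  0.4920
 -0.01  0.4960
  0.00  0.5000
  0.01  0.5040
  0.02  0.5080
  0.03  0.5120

σ√T = 0.33 × 1.0000 = 0.3300
d₁ = [ln(365/375) + (0.051 + 0.33²/2)·1] / 0.3300 = [-0.0270 + 0.1055] / 0.3300 = 0.2376 ≈ 0.24
d₂ = d₁ − σ√T = 0.2376 − 0.3300 = -0.0924 ≈ -0.09
Risk-neutral Pr[S_T > K] = N(d₂) = N(-0.09) = 0.4641

0.4641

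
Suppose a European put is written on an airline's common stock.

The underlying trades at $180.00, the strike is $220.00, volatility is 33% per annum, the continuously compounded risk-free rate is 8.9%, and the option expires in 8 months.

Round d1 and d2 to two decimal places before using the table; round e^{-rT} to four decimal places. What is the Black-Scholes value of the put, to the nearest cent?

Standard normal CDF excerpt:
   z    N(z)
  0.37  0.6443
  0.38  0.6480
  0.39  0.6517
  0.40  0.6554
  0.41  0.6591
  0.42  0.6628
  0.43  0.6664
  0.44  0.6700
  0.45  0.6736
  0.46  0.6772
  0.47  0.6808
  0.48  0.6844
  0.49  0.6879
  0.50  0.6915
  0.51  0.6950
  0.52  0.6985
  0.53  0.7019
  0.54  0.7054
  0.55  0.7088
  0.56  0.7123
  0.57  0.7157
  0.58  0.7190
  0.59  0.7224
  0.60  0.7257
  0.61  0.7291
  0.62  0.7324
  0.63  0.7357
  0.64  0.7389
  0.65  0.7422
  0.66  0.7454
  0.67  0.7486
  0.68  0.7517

σ√T = 0.33·√0.6667 = 0.2694
d₁ = [ln(180/220) + (0.089 + 0.33²/2)·0.6667] / 0.2694 = [-0.2007 + 0.0956] / 0.2694 = -0.3898 ⇒ -0.39
d₂ = d₁ − σ√T = -0.3898 − 0.2694 = -0.6593 ⇒ -0.66
exp(−rT) = exp(−0.089·0.6667) = 0.9424
N(−d₂) = N(0.66) = 0.7454;  N(−d₁) = N(0.39) = 0.6517
P = 220·0.9424·0.7454 − 180·0.6517 = 154.5423 − 117.3060 = 37.2363

$37.24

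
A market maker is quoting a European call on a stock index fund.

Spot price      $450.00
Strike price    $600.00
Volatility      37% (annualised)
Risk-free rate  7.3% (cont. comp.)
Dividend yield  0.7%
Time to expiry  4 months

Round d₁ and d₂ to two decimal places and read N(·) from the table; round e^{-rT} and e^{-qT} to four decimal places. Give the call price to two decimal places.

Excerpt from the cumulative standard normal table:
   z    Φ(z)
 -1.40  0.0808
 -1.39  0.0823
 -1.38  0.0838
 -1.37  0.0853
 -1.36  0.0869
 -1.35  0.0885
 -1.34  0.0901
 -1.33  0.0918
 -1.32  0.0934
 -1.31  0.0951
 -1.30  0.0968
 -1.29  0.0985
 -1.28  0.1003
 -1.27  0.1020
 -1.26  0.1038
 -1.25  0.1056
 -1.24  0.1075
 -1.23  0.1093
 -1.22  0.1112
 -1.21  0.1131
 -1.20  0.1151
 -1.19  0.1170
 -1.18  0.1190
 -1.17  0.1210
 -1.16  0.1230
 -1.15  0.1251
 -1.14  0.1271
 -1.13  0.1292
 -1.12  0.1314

T = 0.3333;  σ√T = 0.2136
ln(S/K) + (r − q + σ²/2)T = ln(450/600) + (0.073 − 0.007 + 0.37²/2)·0.3333 = -0.2877 + 0.0448 = -0.2429
d₁ = -0.2429 / 0.2136 = -1.1369 ⇒ -1.14
d₂ = d₁ − σ√T = -1.1369 − 0.2136 = -1.3505 ⇒ -1.35
exp(−qT) = exp(−0.007·0.3333) = 0.9977;  exp(−rT) = exp(−0.073·0.3333) = 0.9760
N(d₁) = N(-1.14) = 0.1271;  N(d₂) = N(-1.35) = 0.0885
C = 450·0.9977·0.1271 − 600·0.9760·0.0885 = 57.0635 − 51.8256 = 5.2379

$5.24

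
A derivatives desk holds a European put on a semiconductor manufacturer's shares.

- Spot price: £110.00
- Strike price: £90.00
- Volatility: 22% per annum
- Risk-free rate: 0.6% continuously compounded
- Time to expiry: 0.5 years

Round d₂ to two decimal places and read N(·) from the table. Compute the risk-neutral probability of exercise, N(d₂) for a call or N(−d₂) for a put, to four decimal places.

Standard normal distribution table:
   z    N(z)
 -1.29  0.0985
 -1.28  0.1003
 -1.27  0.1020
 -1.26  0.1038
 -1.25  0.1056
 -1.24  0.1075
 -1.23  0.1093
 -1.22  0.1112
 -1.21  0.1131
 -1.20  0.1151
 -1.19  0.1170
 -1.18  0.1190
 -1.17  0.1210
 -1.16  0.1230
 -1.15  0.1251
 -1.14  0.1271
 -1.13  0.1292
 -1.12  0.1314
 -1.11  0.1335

σ√T = 0.22 × 0.7071 = 0.1556
d₁ = [ln(110/90) + (0.006 + ½·0.22²)·0.5] / (σ√T) = (0.2007 + 0.0151) / 0.1556 = 1.3870 → 1.39
d₂ = 1.3870 − 0.1556 = 1.2315 → 1.23
Risk-neutral Pr[S_T < K] = N(−d₂) = N(-1.23) = 0.1093

0.1093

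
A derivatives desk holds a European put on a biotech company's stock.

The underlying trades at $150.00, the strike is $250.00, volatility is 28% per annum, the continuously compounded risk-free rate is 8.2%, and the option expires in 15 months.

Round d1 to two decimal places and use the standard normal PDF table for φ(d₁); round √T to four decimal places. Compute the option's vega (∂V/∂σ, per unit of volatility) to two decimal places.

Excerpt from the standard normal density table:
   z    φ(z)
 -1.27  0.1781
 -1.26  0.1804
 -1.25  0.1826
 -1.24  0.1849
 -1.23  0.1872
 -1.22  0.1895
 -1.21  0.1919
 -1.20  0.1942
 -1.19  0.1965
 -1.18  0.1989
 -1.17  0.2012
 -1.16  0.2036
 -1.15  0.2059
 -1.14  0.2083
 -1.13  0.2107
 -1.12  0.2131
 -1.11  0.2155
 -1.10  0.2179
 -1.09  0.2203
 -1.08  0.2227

σ√T = 0.28·√1.25 = 0.3130
ln(S/K) + (r + σ²/2)T = ln(150/250) + (0.082 + 0.28²/2)·1.25 = -0.5108 + 0.1515 = -0.3593
d₁ = -0.3593 / 0.3130 = -1.1478 ≈ -1.15
√T = √1.25 = 1.1180
φ(d₁) = φ(-1.15) = 0.2059
vega = S·φ(d₁)·√T = 150·0.2059·1.1180 = 34.5294
(Call and put vega coincide under Black-Scholes.)

34.53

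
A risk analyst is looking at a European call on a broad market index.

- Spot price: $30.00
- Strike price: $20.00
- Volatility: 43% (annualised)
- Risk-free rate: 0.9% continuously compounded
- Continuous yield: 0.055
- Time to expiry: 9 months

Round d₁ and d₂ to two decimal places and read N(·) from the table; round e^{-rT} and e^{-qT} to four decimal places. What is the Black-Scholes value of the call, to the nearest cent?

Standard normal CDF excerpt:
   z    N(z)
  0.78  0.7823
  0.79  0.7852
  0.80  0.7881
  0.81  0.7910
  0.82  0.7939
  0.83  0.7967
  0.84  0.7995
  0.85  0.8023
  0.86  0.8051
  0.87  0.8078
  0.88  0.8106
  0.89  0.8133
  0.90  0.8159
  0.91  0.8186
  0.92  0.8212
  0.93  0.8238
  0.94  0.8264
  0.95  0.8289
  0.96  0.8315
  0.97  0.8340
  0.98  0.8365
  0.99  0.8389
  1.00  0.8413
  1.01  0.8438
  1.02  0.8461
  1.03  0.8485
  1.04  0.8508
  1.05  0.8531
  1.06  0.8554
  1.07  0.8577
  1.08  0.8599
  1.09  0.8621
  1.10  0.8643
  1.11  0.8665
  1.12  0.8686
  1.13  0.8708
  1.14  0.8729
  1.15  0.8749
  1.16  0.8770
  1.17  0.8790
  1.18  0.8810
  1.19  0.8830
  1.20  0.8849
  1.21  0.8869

T = 0.75;  σ√T = 0.3724
ln(S/K) + (r − q + σ²/2)T = ln(30/20) + (0.009 − 0.055 + 0.43²/2)·0.75 = 0.4055 + 0.0348 = 0.4403
d₁ = 0.4403 / 0.3724 = 1.1824 ≈ 1.18
d₂ = d₁ − σ√T = 1.1824 − 0.3724 = 0.8100 ≈ 0.81
e^(−qT) = e^(−0.055·0.75) = 0.9596;  e^(−rT) = e^(−0.009·0.75) = 0.9933
N(d₁) = N(1.18) = 0.8810;  N(d₂) = N(0.81) = 0.7910
C = 30·0.9596·0.8810 − 20·0.9933·0.7910 = 25.3622 − 15.7140 = 9.6482

$9.65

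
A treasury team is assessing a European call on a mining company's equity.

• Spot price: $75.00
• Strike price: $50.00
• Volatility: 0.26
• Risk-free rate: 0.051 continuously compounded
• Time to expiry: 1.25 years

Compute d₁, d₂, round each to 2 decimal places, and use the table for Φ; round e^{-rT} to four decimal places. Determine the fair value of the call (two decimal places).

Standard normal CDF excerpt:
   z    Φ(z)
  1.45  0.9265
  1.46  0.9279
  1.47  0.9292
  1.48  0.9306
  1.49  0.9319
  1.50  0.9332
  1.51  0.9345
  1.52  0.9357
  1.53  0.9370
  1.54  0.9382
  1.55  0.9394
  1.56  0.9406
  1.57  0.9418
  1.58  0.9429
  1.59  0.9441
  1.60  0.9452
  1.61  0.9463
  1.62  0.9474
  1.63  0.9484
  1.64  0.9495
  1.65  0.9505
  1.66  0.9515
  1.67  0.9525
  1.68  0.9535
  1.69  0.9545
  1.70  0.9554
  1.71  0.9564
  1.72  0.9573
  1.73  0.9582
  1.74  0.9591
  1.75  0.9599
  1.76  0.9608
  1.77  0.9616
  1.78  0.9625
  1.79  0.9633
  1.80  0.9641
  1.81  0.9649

σ√T = 0.26 × 1.1180 = 0.2907
d₁ = [ln(75/50) + (0.051 + 0.26²/2)·1.25] / 0.2907 = [0.4055 + 0.1060] / 0.2907 = 1.7595 ⇒ 1.76
d₂ = d₁ − σ√T = 1.7595 − 0.2907 = 1.4688 ⇒ 1.47
e^(−rT) = e^(−0.051·1.25) = 0.9382
N(d₁) = N(1.76) = 0.9608;  N(d₂) = N(1.47) = 0.9292
C = 75·0.9608 − 50·0.9382·0.9292 = 72.0600 − 43.5888 = 28.4712

$28.47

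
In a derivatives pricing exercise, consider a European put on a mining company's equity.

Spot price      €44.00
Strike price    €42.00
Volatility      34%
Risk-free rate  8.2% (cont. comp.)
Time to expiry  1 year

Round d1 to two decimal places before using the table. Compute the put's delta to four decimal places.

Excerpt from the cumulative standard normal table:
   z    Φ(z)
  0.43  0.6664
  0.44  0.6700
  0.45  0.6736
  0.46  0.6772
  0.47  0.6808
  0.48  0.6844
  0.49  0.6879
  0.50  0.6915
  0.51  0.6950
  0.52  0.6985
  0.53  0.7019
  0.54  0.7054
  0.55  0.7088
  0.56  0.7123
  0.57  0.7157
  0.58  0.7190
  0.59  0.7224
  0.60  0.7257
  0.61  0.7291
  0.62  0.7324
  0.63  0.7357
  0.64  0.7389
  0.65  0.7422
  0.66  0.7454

σ√T = 0.34·√1 = 0.3400
ln(S/K) + (r + σ²/2)T = ln(44/42) + (0.082 + 0.34²/2)·1 = 0.0465 + 0.1398 = 0.1863
d₁ = 0.1863 / 0.3400 = 0.5480 → 0.55
N(d₁) = N(0.55) = 0.7088
Δ_put = N(d₁) − 1 = 0.7088 − 1 = -0.2912

-0.2912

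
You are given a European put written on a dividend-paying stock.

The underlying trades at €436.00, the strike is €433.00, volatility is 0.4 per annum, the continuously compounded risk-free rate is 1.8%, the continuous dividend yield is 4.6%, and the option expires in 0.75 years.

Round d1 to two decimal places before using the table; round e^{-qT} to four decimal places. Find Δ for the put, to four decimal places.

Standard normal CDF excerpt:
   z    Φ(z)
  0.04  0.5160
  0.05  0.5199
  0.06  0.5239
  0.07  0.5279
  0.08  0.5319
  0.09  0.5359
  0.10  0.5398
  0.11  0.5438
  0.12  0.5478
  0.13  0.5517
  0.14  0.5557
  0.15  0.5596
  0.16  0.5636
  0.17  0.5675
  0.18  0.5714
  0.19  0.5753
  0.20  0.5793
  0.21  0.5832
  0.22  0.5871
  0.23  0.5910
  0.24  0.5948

-0.4331

σ√T = 0.4·√0.75 = 0.3464
d₁ = [ln(436/433) + (0.018 − 0.046 + 0.4²/2)·0.75] / 0.3464 = [0.0069 + 0.0390] / 0.3464 = 0.1325 → 0.13
N(d₁) = N(0.13) = 0.5517
Δ_put = e^(−qT)·(N(d₁) − 1) = 0.9661·(0.5517 − 1) = -0.4331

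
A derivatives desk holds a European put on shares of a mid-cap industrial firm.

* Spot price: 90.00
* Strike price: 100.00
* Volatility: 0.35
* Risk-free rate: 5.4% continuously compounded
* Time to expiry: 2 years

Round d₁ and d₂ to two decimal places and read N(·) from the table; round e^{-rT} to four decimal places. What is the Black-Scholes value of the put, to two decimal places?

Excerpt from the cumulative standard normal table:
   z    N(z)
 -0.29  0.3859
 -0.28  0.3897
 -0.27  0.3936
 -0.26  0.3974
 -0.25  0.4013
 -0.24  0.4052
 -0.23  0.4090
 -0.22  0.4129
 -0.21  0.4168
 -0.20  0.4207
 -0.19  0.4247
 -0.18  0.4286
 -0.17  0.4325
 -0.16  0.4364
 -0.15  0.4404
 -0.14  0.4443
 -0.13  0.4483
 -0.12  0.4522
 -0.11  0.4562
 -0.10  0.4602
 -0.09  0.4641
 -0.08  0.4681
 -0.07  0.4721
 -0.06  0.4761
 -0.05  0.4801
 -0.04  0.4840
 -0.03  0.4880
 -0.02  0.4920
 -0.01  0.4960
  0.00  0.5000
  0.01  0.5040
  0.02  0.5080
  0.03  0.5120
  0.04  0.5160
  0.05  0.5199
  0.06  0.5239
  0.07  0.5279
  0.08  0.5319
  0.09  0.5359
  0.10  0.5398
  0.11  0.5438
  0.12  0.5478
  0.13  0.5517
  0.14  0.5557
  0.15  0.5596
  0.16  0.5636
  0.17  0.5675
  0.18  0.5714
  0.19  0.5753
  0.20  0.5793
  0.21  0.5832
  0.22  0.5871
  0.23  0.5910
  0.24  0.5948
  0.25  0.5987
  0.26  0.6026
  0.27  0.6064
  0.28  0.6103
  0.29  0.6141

17.27

σ√T = 0.35·√2 = 0.4950
ln(S/K) + (r + σ²/2)T = ln(90/100) + (0.054 + 0.35²/2)·2 = -0.1054 + 0.2305 = 0.1251
d₁ = 0.1251 / 0.4950 = 0.2528 ⇒ 0.25
d₂ = d₁ − σ√T = 0.2528 − 0.4950 = -0.2422 ⇒ -0.24
e^(−rT) = e^(−0.054·2) = 0.8976
P = 100·0.8976·N(0.24) − 90·N(-0.25) = 100·0.8976·0.5948 − 90·0.4013 = 53.3892 − 36.1170 = 17.2722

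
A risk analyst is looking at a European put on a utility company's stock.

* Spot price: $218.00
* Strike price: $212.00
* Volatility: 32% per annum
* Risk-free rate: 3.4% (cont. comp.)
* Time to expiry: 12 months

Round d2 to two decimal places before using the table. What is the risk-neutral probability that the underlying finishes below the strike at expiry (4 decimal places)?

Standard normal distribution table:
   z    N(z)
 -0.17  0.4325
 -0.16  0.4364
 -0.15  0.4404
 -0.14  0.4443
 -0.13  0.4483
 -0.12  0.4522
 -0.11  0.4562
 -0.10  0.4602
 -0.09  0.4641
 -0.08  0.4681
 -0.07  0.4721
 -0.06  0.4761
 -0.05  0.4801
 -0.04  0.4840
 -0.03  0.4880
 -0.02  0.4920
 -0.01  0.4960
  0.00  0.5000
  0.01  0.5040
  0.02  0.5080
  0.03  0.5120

0.4880

σ√T = 0.32·√1 = 0.3200
d₁ = [ln(218/212) + (0.034 + 0.32²/2)·1] / 0.3200 = [0.0279 + 0.0852] / 0.3200 = 0.3535 ≈ 0.35
d₂ = d₁ − σ√T = 0.3535 − 0.3200 = 0.0335 ≈ 0.03
Pr(exercise) under Q = N(−d₂) = N(-0.03) = 0.4880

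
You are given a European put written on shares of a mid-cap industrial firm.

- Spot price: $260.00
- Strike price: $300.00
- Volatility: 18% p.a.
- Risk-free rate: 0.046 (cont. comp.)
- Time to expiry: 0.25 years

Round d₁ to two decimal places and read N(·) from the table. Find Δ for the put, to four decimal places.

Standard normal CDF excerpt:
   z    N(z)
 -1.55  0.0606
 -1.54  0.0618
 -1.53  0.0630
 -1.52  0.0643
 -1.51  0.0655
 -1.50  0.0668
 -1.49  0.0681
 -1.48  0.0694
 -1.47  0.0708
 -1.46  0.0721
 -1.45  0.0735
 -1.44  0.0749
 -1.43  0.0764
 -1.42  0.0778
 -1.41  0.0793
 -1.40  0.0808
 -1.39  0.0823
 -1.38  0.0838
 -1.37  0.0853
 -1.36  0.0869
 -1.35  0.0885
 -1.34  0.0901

σ√T = 0.18·√0.25 = 0.0900
d₁ = [ln(260/300) + (0.046 + ½·0.18²)·0.25] / (σ√T) = (-0.1431 + 0.0155) / 0.0900 = -1.4172 → -1.42
N(d₁) = N(-1.42) = 0.0778
Δ_put = N(d₁) − 1 = 0.0778 − 1 = -0.9222

-0.9222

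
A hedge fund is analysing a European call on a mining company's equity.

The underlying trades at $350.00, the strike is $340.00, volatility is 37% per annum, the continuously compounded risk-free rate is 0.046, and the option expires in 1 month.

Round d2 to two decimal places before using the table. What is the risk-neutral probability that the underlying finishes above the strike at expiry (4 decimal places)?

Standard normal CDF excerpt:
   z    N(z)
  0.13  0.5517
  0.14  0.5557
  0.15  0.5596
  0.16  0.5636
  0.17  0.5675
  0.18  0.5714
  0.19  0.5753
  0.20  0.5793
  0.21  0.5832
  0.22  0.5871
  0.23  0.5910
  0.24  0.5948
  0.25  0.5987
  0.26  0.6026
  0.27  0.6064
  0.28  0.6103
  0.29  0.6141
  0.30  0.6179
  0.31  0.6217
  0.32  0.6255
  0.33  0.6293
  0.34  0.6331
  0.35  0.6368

0.5987

T = 0.08333;  σ√T = 0.1068
d₁ = [ln(350/340) + (0.046 + 0.37²/2)·0.08333] / 0.1068 = [0.0290 + 0.0095] / 0.1068 = 0.3607 ⇒ 0.36
d₂ = d₁ − σ√T = 0.3607 − 0.1068 = 0.2539 ⇒ 0.25
Pr(exercise) under Q = N(d₂) = 0.5987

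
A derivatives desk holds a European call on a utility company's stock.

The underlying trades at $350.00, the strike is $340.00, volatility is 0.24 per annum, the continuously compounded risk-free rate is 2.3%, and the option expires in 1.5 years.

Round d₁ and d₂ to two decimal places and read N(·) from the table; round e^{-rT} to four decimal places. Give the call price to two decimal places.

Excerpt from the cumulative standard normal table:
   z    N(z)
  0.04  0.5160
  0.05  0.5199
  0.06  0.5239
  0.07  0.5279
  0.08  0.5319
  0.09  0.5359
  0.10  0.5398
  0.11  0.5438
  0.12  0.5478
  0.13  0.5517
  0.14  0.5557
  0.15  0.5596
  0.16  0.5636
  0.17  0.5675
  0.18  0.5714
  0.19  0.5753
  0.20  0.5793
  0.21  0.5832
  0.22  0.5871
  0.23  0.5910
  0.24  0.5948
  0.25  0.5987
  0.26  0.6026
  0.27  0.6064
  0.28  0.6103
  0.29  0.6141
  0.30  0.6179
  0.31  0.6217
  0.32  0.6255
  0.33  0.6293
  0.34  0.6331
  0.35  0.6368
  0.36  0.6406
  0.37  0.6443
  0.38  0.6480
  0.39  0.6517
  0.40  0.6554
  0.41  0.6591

$50.81

σ√T = 0.24 × 1.2247 = 0.2939
d₁ = [ln(350/340) + (0.023 + 0.24²/2)·1.5] / 0.2939 = [0.0290 + 0.0777] / 0.2939 = 0.3630 ≈ 0.36
d₂ = d₁ − σ√T = 0.3630 − 0.2939 = 0.0690 ≈ 0.07
e^(−rT) = e^(−0.023·1.5) = 0.9661
C = 350·N(0.36) − 340·0.9661·N(0.07) = 350·0.6406 − 340·0.9661·0.5279 = 224.2100 − 173.4014 = 50.8086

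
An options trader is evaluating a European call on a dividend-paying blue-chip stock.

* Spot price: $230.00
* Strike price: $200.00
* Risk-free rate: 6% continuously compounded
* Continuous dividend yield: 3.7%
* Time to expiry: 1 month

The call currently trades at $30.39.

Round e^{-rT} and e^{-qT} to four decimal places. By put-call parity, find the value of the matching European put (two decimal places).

$0.10

e^(−qT) = e^(−0.037·0.08333) = 0.9969;  e^(−rT) = e^(−0.06·0.08333) = 0.9950
Put-call parity: C − P = S·e^(−qT) − K·e^(−rT) = 230·0.9969 − 200·0.9950 = 229.2870 − 199.0000 = 30.2870
P = C − (C − P) = 30.39 − (30.2870) = 0.1030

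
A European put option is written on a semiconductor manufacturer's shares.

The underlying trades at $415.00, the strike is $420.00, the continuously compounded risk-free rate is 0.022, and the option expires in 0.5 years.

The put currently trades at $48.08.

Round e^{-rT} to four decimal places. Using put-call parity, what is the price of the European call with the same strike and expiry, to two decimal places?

$47.66

exp(−rT) = exp(−0.022·0.5) = 0.9891
Put-call parity: C − P = S − K·e^(−rT) = 415 − 420·0.9891 = 415 − 415.4220 = -0.4220
C = P + (C − P) = 48.08 + (-0.4220) = 47.6580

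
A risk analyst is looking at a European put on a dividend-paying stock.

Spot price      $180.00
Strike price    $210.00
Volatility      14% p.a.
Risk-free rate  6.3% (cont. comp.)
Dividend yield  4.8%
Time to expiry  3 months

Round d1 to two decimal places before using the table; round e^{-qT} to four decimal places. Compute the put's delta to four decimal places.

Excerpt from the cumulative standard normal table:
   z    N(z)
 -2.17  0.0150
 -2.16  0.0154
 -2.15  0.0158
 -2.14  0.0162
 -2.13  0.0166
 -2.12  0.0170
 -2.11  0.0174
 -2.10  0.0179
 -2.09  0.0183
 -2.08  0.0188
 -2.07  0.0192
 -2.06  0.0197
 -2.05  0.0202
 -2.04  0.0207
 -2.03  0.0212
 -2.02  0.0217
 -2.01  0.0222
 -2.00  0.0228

-0.9709

T = 0.25;  σ√T = 0.0700
ln(S/K) + (r − q + σ²/2)T = ln(180/210) + (0.063 − 0.048 + 0.14²/2)·0.25 = -0.1542 + 0.0062 = -0.1480
d₁ = -0.1480 / 0.0700 = -2.1136 ⇒ -2.11
N(d₁) = N(-2.11) = 0.0174
Δ_put = e^(−qT)·(N(d₁) − 1) = 0.9881·(0.0174 − 1) = -0.9709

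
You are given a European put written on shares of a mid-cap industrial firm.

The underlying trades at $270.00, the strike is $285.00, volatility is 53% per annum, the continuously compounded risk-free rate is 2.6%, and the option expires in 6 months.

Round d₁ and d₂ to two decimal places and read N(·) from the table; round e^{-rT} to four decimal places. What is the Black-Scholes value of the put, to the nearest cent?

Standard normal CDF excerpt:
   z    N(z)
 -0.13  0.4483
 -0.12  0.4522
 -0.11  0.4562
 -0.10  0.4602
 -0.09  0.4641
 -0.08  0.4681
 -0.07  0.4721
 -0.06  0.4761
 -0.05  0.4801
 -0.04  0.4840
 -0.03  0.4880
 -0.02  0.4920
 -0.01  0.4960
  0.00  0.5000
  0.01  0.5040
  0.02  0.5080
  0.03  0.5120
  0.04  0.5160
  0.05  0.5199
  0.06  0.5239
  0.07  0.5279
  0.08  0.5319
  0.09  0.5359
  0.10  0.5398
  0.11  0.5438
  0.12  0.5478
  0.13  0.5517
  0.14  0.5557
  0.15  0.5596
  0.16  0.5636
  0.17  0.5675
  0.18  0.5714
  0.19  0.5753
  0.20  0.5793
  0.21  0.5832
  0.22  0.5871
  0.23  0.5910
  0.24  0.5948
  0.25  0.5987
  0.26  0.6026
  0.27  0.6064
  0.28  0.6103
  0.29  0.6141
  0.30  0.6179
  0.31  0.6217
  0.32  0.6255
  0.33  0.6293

σ√T = 0.53·√0.5 = 0.3748
ln(S/K) + (r + σ²/2)T = ln(270/285) + (0.026 + 0.53²/2)·0.5 = -0.0541 + 0.0832 = 0.0292
d₁ = 0.0292 / 0.3748 = 0.0778 ⇒ 0.08
d₂ = d₁ − σ√T = 0.0778 − 0.3748 = -0.2970 ⇒ -0.30
e^(−rT) = e^(−0.026·0.5) = 0.9871
N(−d₂) = N(0.30) = 0.6179;  N(−d₁) = N(-0.08) = 0.4681
P = 285·0.9871·0.6179 − 270·0.4681 = 173.8298 − 126.3870 = 47.4428

$47.44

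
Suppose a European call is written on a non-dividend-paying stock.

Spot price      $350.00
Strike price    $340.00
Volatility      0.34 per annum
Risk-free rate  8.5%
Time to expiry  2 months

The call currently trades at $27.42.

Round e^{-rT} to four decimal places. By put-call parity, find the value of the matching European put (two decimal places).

exp(−rT) = exp(−0.085·0.1667) = 0.9859
Put-call parity: C − P = S − K·e^(−rT) = 350 − 340·0.9859 = 350 − 335.2060 = 14.7940
P = C − (C − P) = 27.42 − (14.7940) = 12.6260

$12.63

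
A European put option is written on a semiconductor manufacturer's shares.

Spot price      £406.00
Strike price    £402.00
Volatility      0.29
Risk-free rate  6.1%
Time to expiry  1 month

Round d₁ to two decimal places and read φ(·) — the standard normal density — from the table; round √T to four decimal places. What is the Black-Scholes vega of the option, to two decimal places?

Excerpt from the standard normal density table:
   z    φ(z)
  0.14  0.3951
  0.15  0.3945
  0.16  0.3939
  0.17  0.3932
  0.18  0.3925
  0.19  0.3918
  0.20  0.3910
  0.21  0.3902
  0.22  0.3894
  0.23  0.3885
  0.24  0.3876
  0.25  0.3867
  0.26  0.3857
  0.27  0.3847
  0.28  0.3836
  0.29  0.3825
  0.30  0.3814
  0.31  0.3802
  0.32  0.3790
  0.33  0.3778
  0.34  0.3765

45.64

σ√T = 0.29 × 0.2887 = 0.0837
ln(S/K) + (r + σ²/2)T = ln(406/402) + (0.061 + 0.29²/2)·0.08333 = 0.0099 + 0.0086 = 0.0185
d₁ = 0.0185 / 0.0837 = 0.2208 which rounds to 0.22
√T = √0.08333 = 0.2887
φ(d₁) = φ(0.22) = 0.3894
vega = S·φ(d₁)·√T = 406·0.3894·0.2887 = 45.6424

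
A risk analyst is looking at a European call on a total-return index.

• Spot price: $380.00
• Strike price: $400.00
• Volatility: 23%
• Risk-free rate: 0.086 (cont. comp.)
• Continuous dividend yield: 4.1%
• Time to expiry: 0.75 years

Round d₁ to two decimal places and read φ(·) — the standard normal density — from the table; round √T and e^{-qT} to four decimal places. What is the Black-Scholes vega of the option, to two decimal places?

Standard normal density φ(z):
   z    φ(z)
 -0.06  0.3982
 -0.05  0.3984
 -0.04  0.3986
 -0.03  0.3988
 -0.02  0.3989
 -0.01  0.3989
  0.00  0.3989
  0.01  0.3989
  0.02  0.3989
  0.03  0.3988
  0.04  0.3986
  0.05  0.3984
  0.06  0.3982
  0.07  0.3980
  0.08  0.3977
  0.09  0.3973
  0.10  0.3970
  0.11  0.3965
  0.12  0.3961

127.29

σ√T = 0.23 × 0.8660 = 0.1992
d₁ = [ln(380/400) + (0.086 − 0.041 + 0.23²/2)·0.75] / 0.1992 = [-0.0513 + 0.0536] / 0.1992 = 0.0115 ≈ 0.01
√T = √0.75 = 0.8660
φ(d₁) = φ(0.01) = 0.3989
e^(−qT) = e^(−0.041·0.75) = 0.9697
vega = S·e^(−qT)·φ(d₁)·√T = 380·0.9697·0.3989·0.8660 = 127.2925
(The put has the same vega.)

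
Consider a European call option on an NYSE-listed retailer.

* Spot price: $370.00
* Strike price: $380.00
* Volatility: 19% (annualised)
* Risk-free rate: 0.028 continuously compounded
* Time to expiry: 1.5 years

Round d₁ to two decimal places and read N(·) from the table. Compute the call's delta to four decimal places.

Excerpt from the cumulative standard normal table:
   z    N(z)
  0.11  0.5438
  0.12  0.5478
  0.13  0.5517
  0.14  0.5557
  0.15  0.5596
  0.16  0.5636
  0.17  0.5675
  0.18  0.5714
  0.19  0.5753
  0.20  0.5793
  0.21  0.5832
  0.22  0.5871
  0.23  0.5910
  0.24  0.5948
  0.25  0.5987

T = 1.5;  σ√T = 0.2327
d₁ = [ln(370/380) + (0.028 + 0.19²/2)·1.5] / 0.2327 = [-0.0267 + 0.0691] / 0.2327 = 0.1822 ≈ 0.18
N(d₁) = N(0.18) = 0.5714
Δ_call = N(d₁) = 0.5714

0.5714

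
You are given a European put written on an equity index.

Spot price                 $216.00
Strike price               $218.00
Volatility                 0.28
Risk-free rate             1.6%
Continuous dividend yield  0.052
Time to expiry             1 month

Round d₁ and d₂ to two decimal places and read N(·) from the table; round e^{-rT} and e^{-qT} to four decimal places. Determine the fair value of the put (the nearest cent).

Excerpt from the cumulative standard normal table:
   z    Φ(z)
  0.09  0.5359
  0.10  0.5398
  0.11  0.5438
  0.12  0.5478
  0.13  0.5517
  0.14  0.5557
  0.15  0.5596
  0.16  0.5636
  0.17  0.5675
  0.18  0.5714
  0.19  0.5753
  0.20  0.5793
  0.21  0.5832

$8.30

σ√T = 0.28·√0.08333 = 0.0808
d₁ = [ln(216/218) + (0.016 − 0.052 + ½·0.28²)·0.08333] / (σ√T) = (-0.0092 + 0.0003) / 0.0808 = -0.1107 → -0.11
d₂ = -0.1107 − 0.0808 = -0.1916 → -0.19
e^(−qT) = e^(−0.052·0.08333) = 0.9957;  e^(−rT) = e^(−0.016·0.08333) = 0.9987
N(−d₂) = N(0.19) = 0.5753;  N(−d₁) = N(0.11) = 0.5438
P = 218·0.9987·0.5753 − 216·0.9957·0.5438 = 125.2524 − 116.9557 = 8.2966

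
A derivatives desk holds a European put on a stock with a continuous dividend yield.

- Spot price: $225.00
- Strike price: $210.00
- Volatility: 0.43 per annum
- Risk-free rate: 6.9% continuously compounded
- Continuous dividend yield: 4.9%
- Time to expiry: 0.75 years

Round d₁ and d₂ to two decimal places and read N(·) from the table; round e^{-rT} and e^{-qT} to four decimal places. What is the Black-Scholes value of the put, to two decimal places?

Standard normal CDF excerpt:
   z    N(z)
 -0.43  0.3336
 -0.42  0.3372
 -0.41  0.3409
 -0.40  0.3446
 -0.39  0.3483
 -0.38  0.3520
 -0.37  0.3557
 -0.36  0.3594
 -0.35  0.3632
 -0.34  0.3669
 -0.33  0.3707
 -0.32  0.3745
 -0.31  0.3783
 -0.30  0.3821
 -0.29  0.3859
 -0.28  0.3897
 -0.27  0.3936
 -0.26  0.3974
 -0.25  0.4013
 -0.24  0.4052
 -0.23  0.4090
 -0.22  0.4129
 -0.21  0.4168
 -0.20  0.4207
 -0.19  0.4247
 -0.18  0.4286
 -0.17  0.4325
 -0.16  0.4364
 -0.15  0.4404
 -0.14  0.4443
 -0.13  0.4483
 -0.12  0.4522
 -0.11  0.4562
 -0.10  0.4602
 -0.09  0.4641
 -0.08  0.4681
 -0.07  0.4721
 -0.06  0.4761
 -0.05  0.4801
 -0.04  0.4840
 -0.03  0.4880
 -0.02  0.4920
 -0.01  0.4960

$22.58

T = 0.75;  σ√T = 0.3724
d₁ = [ln(225/210) + (0.069 − 0.049 + 0.43²/2)·0.75] / 0.3724 = [0.0690 + 0.0843] / 0.3724 = 0.4117 ⇒ 0.41
d₂ = d₁ − σ√T = 0.4117 − 0.3724 = 0.0394 ⇒ 0.04
e^(−qT) = e^(−0.049·0.75) = 0.9639;  e^(−rT) = e^(−0.069·0.75) = 0.9496
N(−d₂) = N(-0.04) = 0.4840;  N(−d₁) = N(-0.41) = 0.3409
P = 210·0.9496·0.4840 − 225·0.9639·0.3409 = 96.5173 − 73.9335 = 22.5838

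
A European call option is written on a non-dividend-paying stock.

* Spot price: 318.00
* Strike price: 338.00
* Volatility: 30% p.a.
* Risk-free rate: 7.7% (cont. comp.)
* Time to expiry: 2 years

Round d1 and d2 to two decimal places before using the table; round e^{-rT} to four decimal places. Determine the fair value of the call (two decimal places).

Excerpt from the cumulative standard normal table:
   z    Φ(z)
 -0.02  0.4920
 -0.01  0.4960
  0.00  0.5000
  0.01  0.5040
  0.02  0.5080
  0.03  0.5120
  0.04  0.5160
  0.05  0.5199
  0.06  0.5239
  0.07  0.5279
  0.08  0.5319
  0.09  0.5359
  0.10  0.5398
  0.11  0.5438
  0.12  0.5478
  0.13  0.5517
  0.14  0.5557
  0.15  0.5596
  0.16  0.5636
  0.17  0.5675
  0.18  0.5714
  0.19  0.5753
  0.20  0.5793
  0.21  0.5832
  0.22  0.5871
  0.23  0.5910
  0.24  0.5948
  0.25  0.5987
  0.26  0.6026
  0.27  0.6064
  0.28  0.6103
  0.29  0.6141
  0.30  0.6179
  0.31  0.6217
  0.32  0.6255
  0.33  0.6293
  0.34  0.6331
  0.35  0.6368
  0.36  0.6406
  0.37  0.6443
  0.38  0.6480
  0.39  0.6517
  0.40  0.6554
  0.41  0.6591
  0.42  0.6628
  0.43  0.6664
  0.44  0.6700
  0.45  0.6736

65.87

σ√T = 0.3 × 1.4142 = 0.4243
d₁ = [ln(318/338) + (0.077 + 0.3²/2)·2] / 0.4243 = [-0.0610 + 0.2440] / 0.4243 = 0.4313 → 0.43
d₂ = d₁ − σ√T = 0.4313 − 0.4243 = 0.0071 → 0.01
exp(−rT) = exp(−0.077·2) = 0.8573
N(d₁) = N(0.43) = 0.6664;  N(d₂) = N(0.01) = 0.5040
C = 318·0.6664 − 338·0.8573·0.5040 = 211.9152 − 146.0428 = 65.8724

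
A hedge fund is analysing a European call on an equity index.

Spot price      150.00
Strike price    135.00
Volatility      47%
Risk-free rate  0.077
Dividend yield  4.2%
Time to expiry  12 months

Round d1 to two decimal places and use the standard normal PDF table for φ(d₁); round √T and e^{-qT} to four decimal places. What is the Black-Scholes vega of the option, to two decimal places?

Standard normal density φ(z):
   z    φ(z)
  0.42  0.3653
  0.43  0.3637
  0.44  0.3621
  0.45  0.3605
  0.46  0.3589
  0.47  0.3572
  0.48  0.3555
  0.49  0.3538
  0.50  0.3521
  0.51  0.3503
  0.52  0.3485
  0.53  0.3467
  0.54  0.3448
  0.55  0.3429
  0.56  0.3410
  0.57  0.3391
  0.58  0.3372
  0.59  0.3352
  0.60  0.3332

49.87

σ√T = 0.47·√1 = 0.4700
ln(S/K) + (r − q + σ²/2)T = ln(150/135) + (0.077 − 0.042 + 0.47²/2)·1 = 0.1054 + 0.1454 = 0.2508
d₁ = 0.2508 / 0.4700 = 0.5336 which rounds to 0.53
√T = √1 = 1.0000
φ(d₁) = φ(0.53) = 0.3467
exp(−qT) = exp(−0.042·1) = 0.9589
vega = S·exp(−qT)·φ(d₁)·√T = 150·0.9589·0.3467·1.0000 = 49.8676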